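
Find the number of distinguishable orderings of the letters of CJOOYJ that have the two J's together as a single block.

Treat the 2 copies of J as a single block. The multiset to arrange is then {JJ, C, O, O, Y}, 5 items in all.
That gives (5)!/(2!) = 60 arrangements.

60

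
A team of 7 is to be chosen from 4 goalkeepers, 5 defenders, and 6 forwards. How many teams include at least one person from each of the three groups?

5949

Unrestricted: C(15,7) = 6435 ways to pick any 7 of the 15.
Subtract selections that omit an entire group: no goalkeepers → C(11,7) = 330; no defenders → C(10,7) = 120; no forwards → C(9,7) = 36.
Add back selections omitting two groups (i.e. drawn from a single group): C(4,7) + C(5,7) + C(6,7) = 0.
By inclusion–exclusion: 6435 − 486 + 0 = 5949.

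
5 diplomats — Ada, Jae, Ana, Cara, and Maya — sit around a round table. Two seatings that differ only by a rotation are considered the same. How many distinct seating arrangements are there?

24

Fix one person's seat to break rotational symmetry; the remaining 4 people can be arranged in (4)! = 24 ways.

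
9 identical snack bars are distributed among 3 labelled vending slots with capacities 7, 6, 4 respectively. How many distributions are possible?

By stars and bars, unrestricted non-negative solutions to x_1+…+x_3 = 9 number C(9+2,2) = 55.
Subtract solutions that violate a single cap (substitute x_i' = x_i − (cap_i+1)): x_1 ≥ 8 gives C(3,2) = 3; x_2 ≥ 7 gives C(4,2) = 6; x_3 ≥ 5 gives C(6,2) = 15. Together 24.
No two caps can be exceeded simultaneously, so the pair terms are all 0.
By inclusion–exclusion the count is 55 − 24 + 0 = 31.

31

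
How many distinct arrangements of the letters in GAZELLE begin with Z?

Fix Z in the first position and arrange the remaining 6 letters.
Those 6 letters have E appearing twice and L appearing twice, giving (6)!/(2!·2!) = 180.

180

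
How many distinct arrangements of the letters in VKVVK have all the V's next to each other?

Treat the 3 copies of V as a single block. The multiset to arrange is then {VVV, K, K}, 3 items in all.
That gives (3)!/(2!) = 3 arrangements.

3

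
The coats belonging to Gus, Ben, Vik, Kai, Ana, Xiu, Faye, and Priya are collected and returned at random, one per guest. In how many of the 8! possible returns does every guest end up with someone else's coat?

Count assignments avoiding every fixed point. For any j of the 8 guests fixed to their own coat, the other 8−j can be arranged in (8−j)! ways.
By inclusion–exclusion this is Σ_{j=0}^{8} (−1)^j C(8,j)·(8−j)!.
Computing: 40320 − 40320 + 20160 − 6720 + 1680 − 336 + 56 − 8 + 1 = 14833.

14833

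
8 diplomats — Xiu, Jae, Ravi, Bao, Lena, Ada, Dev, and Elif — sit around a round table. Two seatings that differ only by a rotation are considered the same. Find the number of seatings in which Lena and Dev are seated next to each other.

Glue Lena and Dev into a block (2 internal orders). Seating 7 units around a circle gives (6)! arrangements.
So 2 × (6)! = 2 × 720 = 1440.

1440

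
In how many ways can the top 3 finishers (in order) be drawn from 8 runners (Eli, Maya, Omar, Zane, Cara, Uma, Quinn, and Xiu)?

336

This is an ordered selection of 3 from 8: P(8,3).
That gives 8 × 7 × 6 = 336.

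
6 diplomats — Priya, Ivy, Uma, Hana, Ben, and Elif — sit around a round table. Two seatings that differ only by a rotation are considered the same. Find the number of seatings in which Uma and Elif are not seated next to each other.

72

All circular seatings of 6 people number (5)! = 120.
Seatings with Uma beside Elif: treat them as a block with 2 internal orders, giving 2 × (4)! = 48.
Subtracting, 120 − 48 = 72.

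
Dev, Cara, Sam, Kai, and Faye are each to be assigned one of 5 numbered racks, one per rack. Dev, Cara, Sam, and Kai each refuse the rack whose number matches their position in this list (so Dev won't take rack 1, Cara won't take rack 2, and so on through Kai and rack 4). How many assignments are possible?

53

Let Aᵢ (for 1 ≤ i ≤ 4) be the placements that put person i in their forbidden rack. Any j of these fix j positions, leaving (5−j)! ways to fill the rest, and there are C(4,j) ways to pick which j.
By inclusion–exclusion, the number of valid placements is Σ_{j=0}^{4} (−1)^j C(4,j)·(5−j)!.
Computing: 120 − 96 + 36 − 8 + 1 = 53.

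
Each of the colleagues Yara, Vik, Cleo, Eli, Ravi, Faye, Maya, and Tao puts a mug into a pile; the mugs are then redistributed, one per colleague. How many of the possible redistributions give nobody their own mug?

14833

Let Aᵢ be the assignments in which colleague i gets their own mug. We want the size of the complement of A₁∪…∪A_8.
By inclusion–exclusion this is Σ_{j=0}^{8} (−1)^j C(8,j)·(8−j)!.
Computing: 40320 − 40320 + 20160 − 6720 + 1680 − 336 + 56 − 8 + 1 = 14833.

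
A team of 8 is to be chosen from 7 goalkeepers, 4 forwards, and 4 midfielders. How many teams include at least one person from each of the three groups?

Total 8-person selections from all 15: C(15,8) = 6435.
Subtract selections that omit an entire group: no goalkeepers → C(8,8) = 1; no forwards → C(11,8) = 165; no midfielders → C(11,8) = 165.
Add back selections omitting two groups (i.e. drawn from a single group): C(7,8) + C(4,8) + C(4,8) = 0.
By inclusion–exclusion: 6435 − 331 + 0 = 6104.

6104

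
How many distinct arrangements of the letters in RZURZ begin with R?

Fix R in the first position and arrange the remaining 4 letters.
Those 4 letters have Z appearing twice, giving (4)!/(2!) = 12.

12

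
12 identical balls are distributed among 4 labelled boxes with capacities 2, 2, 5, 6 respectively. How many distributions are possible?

18

By stars and bars, unrestricted non-negative solutions to x_1+…+x_4 = 12 number C(12+3,3) = 455.
Subtract solutions that violate a single cap (substitute x_i' = x_i − (cap_i+1)): x_1 ≥ 3 gives C(12,3) = 220; x_2 ≥ 3 gives C(12,3) = 220; x_3 ≥ 6 gives C(9,3) = 84; x_4 ≥ 7 gives C(8,3) = 56. Together 580.
Add back pairs where two caps are both exceeded: 84 + 20 + 10 + 20 + 10 + 0 = 144.
Subtract triples: 1 + 0 + 0 + 0 = 1.
By inclusion–exclusion the count is 455 − 580 + 144 − 1 = 18.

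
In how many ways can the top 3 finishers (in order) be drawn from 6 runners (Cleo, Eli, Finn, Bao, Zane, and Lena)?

120

There are 6 choices for 1st place, 5 for 2nd, and 4 for 3rd.
That gives 6 × 5 × 4 = 120.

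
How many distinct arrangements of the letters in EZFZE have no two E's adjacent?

Total arrangements of EZFZE: 5!/(2!·2!) = 30.
If the two E's are adjacent, glue them into one block, leaving 4 items to arrange: (4)!/(2!) = 12 ways.
Subtracting, 30 − 12 = 18 arrangements keep the E's apart.

18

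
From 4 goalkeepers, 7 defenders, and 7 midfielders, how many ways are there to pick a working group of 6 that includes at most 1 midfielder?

3696

Split by how many midfielders are chosen (0 through 1).
Sum: C(7,0)·C(11,6) + C(7,1)·C(11,5) = 462 + 3234 = 3696.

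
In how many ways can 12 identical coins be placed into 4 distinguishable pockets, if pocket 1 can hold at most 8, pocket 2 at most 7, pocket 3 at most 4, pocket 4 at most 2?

100

Without the upper bounds there are C(15,3) = 455 ways to split 12 among 4 pockets.
Subtract solutions that violate a single cap (substitute x_i' = x_i − (cap_i+1)): x_1 ≥ 9 gives C(6,3) = 20; x_2 ≥ 8 gives C(7,3) = 35; x_3 ≥ 5 gives C(10,3) = 120; x_4 ≥ 3 gives C(12,3) = 220. Together 395.
Add back pairs where two caps are both exceeded: 0 + 0 + 1 + 0 + 4 + 35 = 40.
By inclusion–exclusion the count is 455 − 395 + 40 = 100.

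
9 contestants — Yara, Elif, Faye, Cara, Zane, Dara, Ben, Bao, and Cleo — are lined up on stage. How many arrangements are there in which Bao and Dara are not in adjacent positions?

Of the 9! = 362880 arrangements, those with Bao and Dara adjacent number 2 × 8! = 80640 (treat the pair as a block with 2 internal orders).
Complementary counting: 362880 − 80640 = 282240.

282240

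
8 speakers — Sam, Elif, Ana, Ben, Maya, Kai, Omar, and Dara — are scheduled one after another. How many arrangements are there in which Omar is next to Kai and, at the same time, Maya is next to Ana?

2880

Treat {Omar,Kai} as one block (2 orders) and {Maya,Ana} as another (2 orders).
That leaves 6 units to arrange: 2 × 2 × 6! = 4 × 720 = 2880.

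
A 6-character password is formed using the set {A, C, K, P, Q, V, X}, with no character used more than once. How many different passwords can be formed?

5040

This is a permutation of 6 out of 7: P(7,6) = 7!/1!.
That product is 7 × 6 × 5 × 4 × 3 × 2 = 5040.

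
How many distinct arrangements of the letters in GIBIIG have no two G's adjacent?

Total arrangements of GIBIIG: 6!/(3!·2!) = 60.
Arrangements with the G's together: treat GG as one letter, giving (5)!/(3!) = 20.
Hence 60 − 20 = 40.

40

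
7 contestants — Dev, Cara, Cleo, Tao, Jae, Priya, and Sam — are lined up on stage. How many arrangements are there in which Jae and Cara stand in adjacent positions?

1440

Place the 5 others and the Jae-Cara pair as 6 objects in a line; the pair has 2 internal arrangements.
So the count is 2·(6)! = 1440.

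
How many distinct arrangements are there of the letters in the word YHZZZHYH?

Letter multiplicities in YHZZZHYH: H×3, Y×2, Z×3.
So there are 8! / (3!·3!·2!) = 560 distinguishable arrangements.

560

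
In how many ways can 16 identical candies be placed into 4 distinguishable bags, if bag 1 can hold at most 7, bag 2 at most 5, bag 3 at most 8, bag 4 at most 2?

Ignoring the caps, the number of non-negative solutions to x_1+…+x_4 = 16 is C(19,3) = 969.
Subtract solutions that violate a single cap (substitute x_i' = x_i − (cap_i+1)): x_1 ≥ 8 gives C(11,3) = 165; x_2 ≥ 6 gives C(13,3) = 286; x_3 ≥ 9 gives C(10,3) = 120; x_4 ≥ 3 gives C(16,3) = 560. Together 1131.
Add back pairs where two caps are both exceeded: 10 + 0 + 56 + 4 + 120 + 35 = 225.
By inclusion–exclusion the count is 969 − 1131 + 225 = 63.

63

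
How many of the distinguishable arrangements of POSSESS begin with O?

30

Fix O in the first position and arrange the remaining 6 letters.
Those 6 letters have S appearing 4 times, giving (6)!/(4!) = 30.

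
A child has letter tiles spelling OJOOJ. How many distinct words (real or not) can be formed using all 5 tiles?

The 5 letters of OJOOJ have repeats: J appearing twice and O appearing 3 times.
The number of distinct arrangements is 5!/(3!·2!) = 120/12 = 10.

10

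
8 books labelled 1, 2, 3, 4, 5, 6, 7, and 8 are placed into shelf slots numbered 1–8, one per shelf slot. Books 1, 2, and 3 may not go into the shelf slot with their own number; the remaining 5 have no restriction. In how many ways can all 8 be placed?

Let Aᵢ (for i ∈ {1, 2, 3}) be the placements that put book i in its forbidden shelf slot. Any j of these fix j positions, leaving (8−j)! ways to fill the rest, and there are C(3,j) ways to pick which j.
By inclusion–exclusion, the number of valid placements is Σ_{j=0}^{3} (−1)^j C(3,j)·(8−j)!.
Computing: 40320 − 15120 + 2160 − 120 = 27240.

27240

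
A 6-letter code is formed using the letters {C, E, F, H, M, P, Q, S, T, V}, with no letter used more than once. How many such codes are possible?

151200

This is a permutation of 6 out of 10: P(10,6) = 10!/4!.
That product is 10 × 9 × 8 × 7 × 6 × 5 = 151200.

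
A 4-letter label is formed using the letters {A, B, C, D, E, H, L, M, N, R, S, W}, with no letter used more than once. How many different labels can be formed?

This is a permutation of 4 out of 12: P(12,4) = 12!/8!.
That product is 12 × 11 × 10 × 9 = 11880.

11880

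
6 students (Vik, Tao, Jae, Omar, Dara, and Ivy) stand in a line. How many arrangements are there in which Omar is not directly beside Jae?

Of the 6! = 720 arrangements, those with Omar and Jae adjacent number 2 × 5! = 240 (treat the pair as a block with 2 internal orders).
So 720 − 240 = 480 arrangements keep them apart.

480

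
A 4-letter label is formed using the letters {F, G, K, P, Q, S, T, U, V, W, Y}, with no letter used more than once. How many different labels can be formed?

This is a permutation of 4 out of 11: P(11,4) = 11!/7!.
That product is 11 × 10 × 9 × 8 = 7920.

7920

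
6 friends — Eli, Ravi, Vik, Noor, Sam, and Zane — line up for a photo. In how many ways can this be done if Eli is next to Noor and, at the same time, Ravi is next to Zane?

96

Treat {Eli,Noor} as one block (2 orders) and {Ravi,Zane} as another (2 orders).
That leaves 4 units to arrange: 2 × 2 × 4! = 4 × 24 = 96.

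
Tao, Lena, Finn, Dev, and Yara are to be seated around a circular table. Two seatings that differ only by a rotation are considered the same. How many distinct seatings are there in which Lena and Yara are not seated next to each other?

All circular seatings of 5 people number (4)! = 24.
Seatings with Lena beside Yara: treat them as a block with 2 internal orders, giving 2 × (3)! = 12.
Subtracting, 24 − 12 = 12.

12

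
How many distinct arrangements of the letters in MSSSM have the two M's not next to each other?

6

Total arrangements of MSSSM: 5!/(3!·2!) = 10.
If the two M's are adjacent, glue them into one block, leaving 4 items to arrange: (4)!/(3!) = 4 ways.
Subtracting, 10 − 4 = 6 arrangements keep the M's apart.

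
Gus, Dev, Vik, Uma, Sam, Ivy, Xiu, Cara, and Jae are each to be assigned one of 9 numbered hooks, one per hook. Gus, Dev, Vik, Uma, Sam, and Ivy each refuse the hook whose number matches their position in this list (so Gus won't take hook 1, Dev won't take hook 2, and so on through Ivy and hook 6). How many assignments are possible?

Let Aᵢ (for 1 ≤ i ≤ 6) be the placements that put person i in their forbidden hook. Any j of these fix j positions, leaving (9−j)! ways to fill the rest, and there are C(6,j) ways to pick which j.
By inclusion–exclusion, the number of valid placements is Σ_{j=0}^{6} (−1)^j C(6,j)·(9−j)!.
Computing: 362880 − 241920 + 75600 − 14400 + 1800 − 144 + 6 = 183822.

183822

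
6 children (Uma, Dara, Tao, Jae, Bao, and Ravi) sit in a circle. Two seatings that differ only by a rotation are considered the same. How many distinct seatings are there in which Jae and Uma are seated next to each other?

48

Treat {Jae, Uma} as one unit (2 internal orders) and seat the resulting 5 units around the table: (4)! circular arrangements.
So 2 × (4)! = 2 × 24 = 48.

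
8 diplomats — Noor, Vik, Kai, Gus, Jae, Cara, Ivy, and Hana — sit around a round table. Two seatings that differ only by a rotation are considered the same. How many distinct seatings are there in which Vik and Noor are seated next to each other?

Treat {Vik, Noor} as one unit (2 internal orders) and seat the resulting 7 units around the table: (6)! circular arrangements.
So 2 × (6)! = 2 × 720 = 1440.

1440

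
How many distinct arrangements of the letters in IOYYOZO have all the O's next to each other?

Treat the 3 copies of O as a single block. The multiset to arrange is then {OOO, I, Y, Y, Z}, 5 items in all.
That gives (5)!/(2!) = 60 arrangements.

60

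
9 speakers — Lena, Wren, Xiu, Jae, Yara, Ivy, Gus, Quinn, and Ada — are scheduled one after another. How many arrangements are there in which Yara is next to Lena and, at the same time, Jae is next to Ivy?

20160

Treat {Yara,Lena} as one block (2 orders) and {Jae,Ivy} as another (2 orders).
That leaves 7 units to arrange: 2 × 2 × 7! = 4 × 5040 = 20160.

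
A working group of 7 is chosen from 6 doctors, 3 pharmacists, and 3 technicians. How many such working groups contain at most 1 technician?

288

Split by how many technicians are chosen (0 through 1).
Sum: C(3,0)·C(9,7) + C(3,1)·C(9,6) = 36 + 252 = 288.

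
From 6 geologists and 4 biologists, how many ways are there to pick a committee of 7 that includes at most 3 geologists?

20

Split by how many geologists are chosen (0 through 3).
Sum: C(6,0)·C(4,7) + C(6,1)·C(4,6) + C(6,2)·C(4,5) + C(6,3)·C(4,4) = 0 + 0 + 0 + 20 = 20.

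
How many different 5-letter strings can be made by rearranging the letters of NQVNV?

The 5 letters of NQVNV have repeats: N appearing twice and V appearing twice.
So there are 5! / (2!·2!) = 30 distinguishable arrangements.

30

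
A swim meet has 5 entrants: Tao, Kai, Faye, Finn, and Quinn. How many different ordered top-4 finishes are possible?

120

This is an ordered selection of 4 from 5: P(5,4).
That gives 5 × 4 × 3 × 2 = 120.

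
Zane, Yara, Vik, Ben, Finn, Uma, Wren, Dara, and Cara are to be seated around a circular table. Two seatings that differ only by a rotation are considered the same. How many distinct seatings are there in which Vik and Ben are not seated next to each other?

30240

All circular seatings of 9 people number (8)! = 40320.
Seatings with Vik beside Ben: treat them as a block with 2 internal orders, giving 2 × (7)! = 10080.
Subtracting, 40320 − 10080 = 30240.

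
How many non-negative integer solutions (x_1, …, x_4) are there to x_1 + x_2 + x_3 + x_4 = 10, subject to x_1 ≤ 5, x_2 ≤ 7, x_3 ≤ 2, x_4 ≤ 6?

Ignoring the caps, the number of non-negative solutions to x_1+…+x_4 = 10 is C(13,3) = 286.
Subtract solutions that violate a single cap (substitute x_i' = x_i − (cap_i+1)): x_1 ≥ 6 gives C(7,3) = 35; x_2 ≥ 8 gives C(5,3) = 10; x_3 ≥ 3 gives C(10,3) = 120; x_4 ≥ 7 gives C(6,3) = 20. Together 185.
Add back pairs where two caps are both exceeded: 0 + 4 + 0 + 0 + 0 + 1 = 5.
By inclusion–exclusion the count is 286 − 185 + 5 = 106.

106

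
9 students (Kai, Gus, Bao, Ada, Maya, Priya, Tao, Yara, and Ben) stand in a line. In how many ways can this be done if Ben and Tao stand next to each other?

80640

Treat {Ben, Tao} as a single unit. There are 8 units to order, and the pair itself can be ordered 2 ways.
That gives 2 × 8! = 2 × 40320 = 80640.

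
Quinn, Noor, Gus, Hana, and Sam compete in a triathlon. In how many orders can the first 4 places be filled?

There are 5 choices for 1st place, 4 for 2nd, and so on down to 2 for position 4.
That gives 5 × 4 × 3 × 2 = 120.

120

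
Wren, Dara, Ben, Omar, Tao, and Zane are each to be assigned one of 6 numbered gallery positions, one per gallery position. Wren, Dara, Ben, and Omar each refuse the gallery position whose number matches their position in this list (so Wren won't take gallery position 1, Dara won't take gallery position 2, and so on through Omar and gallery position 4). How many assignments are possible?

Let Aᵢ (for 1 ≤ i ≤ 4) be the placements that put person i in their forbidden gallery position. Any j of these fix j positions, leaving (6−j)! ways to fill the rest, and there are C(4,j) ways to pick which j.
By inclusion–exclusion, the number of valid placements is Σ_{j=0}^{4} (−1)^j C(4,j)·(6−j)!.
Computing: 720 − 480 + 144 − 24 + 2 = 362.

362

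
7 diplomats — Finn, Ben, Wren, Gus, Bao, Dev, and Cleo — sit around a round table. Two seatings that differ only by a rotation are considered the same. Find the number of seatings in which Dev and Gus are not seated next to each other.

480

Without the restriction there are (6)! = 720 seatings.
Those with Dev next to Gus: fuse the pair into one unit and seat 6 units around a circle — 2·(5)! = 240.
Subtracting, 720 − 240 = 480.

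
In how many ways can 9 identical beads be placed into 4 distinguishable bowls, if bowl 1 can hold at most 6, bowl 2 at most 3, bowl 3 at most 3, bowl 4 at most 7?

By stars and bars, unrestricted non-negative solutions to x_1+…+x_4 = 9 number C(9+3,3) = 220.
Subtract solutions that violate a single cap (substitute x_i' = x_i − (cap_i+1)): x_1 ≥ 7 gives C(5,3) = 10; x_2 ≥ 4 gives C(8,3) = 56; x_3 ≥ 4 gives C(8,3) = 56; x_4 ≥ 8 gives C(4,3) = 4. Together 126.
Add back pairs where two caps are both exceeded: 0 + 0 + 0 + 4 + 0 + 0 = 4.
By inclusion–exclusion the count is 220 − 126 + 4 = 98.

98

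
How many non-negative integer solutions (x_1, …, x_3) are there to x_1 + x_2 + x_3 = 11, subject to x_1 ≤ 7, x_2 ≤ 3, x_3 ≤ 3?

Without the upper bounds there are C(13,2) = 78 ways to split 11 among 3 variables.
Subtract solutions that violate a single cap (substitute x_i' = x_i − (cap_i+1)): x_1 ≥ 8 gives C(5,2) = 10; x_2 ≥ 4 gives C(9,2) = 36; x_3 ≥ 4 gives C(9,2) = 36. Together 82.
Add back pairs where two caps are both exceeded: 0 + 0 + 10 = 10.
By inclusion–exclusion the count is 78 − 82 + 10 = 6.

6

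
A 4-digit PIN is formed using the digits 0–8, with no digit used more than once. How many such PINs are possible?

With no repetition, fill the 4 digits in order: 9 choices, then 8, down to 6.
9 × 8 × 7 × 6 = 3024.

3024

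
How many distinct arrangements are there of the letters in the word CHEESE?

CHEESE has 6 letters with E appearing 3 times.
Dividing 6! = 720 by 3! = 6 for the repeated letters gives 120.

120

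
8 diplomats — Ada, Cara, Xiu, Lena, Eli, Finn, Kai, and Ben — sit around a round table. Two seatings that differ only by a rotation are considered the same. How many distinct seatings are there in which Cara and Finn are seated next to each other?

Treat {Cara, Finn} as one unit (2 internal orders) and seat the resulting 7 units around the table: (6)! circular arrangements.
So 2 × (6)! = 2 × 720 = 1440.

1440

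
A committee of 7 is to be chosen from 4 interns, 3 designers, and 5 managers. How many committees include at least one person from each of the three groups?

Unrestricted: C(12,7) = 792 ways to pick any 7 of the 12.
Selections missing a whole group: no interns → C(8,7) = 8; no designers → C(9,7) = 36; no managers → C(7,7) = 1.
Add back selections omitting two groups (i.e. drawn from a single group): C(4,7) + C(3,7) + C(5,7) = 0.
By inclusion–exclusion: 792 − 45 + 0 = 747.

747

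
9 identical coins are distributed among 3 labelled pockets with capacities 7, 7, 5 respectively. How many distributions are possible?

Ignoring the caps, the number of non-negative solutions to x_1+…+x_3 = 9 is C(11,2) = 55.
Subtract solutions that violate a single cap (substitute x_i' = x_i − (cap_i+1)): x_1 ≥ 8 gives C(3,2) = 3; x_2 ≥ 8 gives C(3,2) = 3; x_3 ≥ 6 gives C(5,2) = 10. Together 16.
No two caps can be exceeded simultaneously, so the pair terms are all 0.
By inclusion–exclusion the count is 55 − 16 + 0 = 39.

39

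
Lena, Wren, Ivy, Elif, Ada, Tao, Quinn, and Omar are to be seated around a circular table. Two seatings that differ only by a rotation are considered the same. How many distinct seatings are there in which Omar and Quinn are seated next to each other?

Treat {Omar, Quinn} as one unit (2 internal orders) and seat the resulting 7 units around the table: (6)! circular arrangements.
So 2 × (6)! = 2 × 720 = 1440.

1440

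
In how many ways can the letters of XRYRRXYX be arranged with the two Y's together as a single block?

140

Treat the 2 copies of Y as a single block. The multiset to arrange is then {YY, R, R, R, X, X, X}, 7 items in all.
That gives (7)!/(3!·3!) = 140 arrangements.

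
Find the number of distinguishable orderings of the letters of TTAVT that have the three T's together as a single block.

6

Treat the 3 copies of T as a single block. The multiset to arrange is then {TTT, A, V}, 3 items in all.
All 3 items are distinct, so there are (3)! = 6 arrangements.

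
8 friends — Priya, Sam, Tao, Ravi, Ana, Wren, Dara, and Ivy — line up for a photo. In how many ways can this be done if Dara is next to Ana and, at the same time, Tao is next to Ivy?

2880

Treat {Dara,Ana} as one block (2 orders) and {Tao,Ivy} as another (2 orders).
That leaves 6 units to arrange: 2 × 2 × 6! = 4 × 720 = 2880.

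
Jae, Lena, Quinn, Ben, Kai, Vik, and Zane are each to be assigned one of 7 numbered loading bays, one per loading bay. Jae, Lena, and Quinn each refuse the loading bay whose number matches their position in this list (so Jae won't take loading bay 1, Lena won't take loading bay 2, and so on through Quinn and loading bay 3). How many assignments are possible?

Let Aᵢ (for i ∈ {1, 2, 3}) be the placements that put person i in their forbidden loading bay. Any j of these fix j positions, leaving (7−j)! ways to fill the rest, and there are C(3,j) ways to pick which j.
By inclusion–exclusion, the number of valid placements is Σ_{j=0}^{3} (−1)^j C(3,j)·(7−j)!.
Computing: 5040 − 2160 + 360 − 24 = 3216.

3216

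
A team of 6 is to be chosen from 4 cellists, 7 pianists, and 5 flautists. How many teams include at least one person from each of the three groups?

6545

Total 6-person selections from all 16: C(16,6) = 8008.
Subtract selections that omit an entire group: no cellists → C(12,6) = 924; no pianists → C(9,6) = 84; no flautists → C(11,6) = 462.
Add back selections omitting two groups (i.e. drawn from a single group): C(4,6) + C(7,6) + C(5,6) = 7.
By inclusion–exclusion: 8008 − 1470 + 7 = 6545.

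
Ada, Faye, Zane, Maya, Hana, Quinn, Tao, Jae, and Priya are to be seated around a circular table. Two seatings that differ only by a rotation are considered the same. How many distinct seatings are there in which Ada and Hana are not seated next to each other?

Without the restriction there are (8)! = 40320 seatings.
Seatings with Ada beside Hana: treat them as a block with 2 internal orders, giving 2 × (7)! = 10080.
Subtracting, 40320 − 10080 = 30240.

30240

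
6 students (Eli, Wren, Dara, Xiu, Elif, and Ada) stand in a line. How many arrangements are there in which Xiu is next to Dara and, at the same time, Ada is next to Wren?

96

Treat {Xiu,Dara} as one block (2 orders) and {Ada,Wren} as another (2 orders).
That leaves 4 units to arrange: 2 × 2 × 4! = 4 × 24 = 96.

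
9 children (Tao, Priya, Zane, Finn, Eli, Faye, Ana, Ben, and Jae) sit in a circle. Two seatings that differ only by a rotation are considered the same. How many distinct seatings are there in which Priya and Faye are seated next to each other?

Treat {Priya, Faye} as one unit (2 internal orders) and seat the resulting 8 units around the table: (7)! circular arrangements.
So 2 × (7)! = 2 × 5040 = 10080.

10080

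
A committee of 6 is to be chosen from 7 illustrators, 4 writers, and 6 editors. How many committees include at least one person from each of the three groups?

9996

With no constraint there are C(17,6) = 12376 possible selections.
Subtract selections that omit an entire group: no illustrators → C(10,6) = 210; no writers → C(13,6) = 1716; no editors → C(11,6) = 462.
Add back selections omitting two groups (i.e. drawn from a single group): C(7,6) + C(4,6) + C(6,6) = 8.
By inclusion–exclusion: 12376 − 2388 + 8 = 9996.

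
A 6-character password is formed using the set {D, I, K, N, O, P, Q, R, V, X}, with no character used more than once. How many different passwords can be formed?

This is a permutation of 6 out of 10: P(10,6) = 10!/4!.
That product is 10 × 9 × 8 × 7 × 6 × 5 = 151200.

151200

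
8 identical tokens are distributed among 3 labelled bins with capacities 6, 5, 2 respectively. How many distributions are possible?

By stars and bars, unrestricted non-negative solutions to x_1+…+x_3 = 8 number C(8+2,2) = 45.
Subtract solutions that violate a single cap (substitute x_i' = x_i − (cap_i+1)): x_1 ≥ 7 gives C(3,2) = 3; x_2 ≥ 6 gives C(4,2) = 6; x_3 ≥ 3 gives C(7,2) = 21. Together 30.
No two caps can be exceeded simultaneously, so the pair terms are all 0.
By inclusion–exclusion the count is 45 − 30 + 0 = 15.

15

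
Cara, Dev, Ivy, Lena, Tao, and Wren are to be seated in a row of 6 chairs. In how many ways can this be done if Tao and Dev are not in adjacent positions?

There are 6! = 720 arrangements in all. If Tao and Dev are adjacent, merging them into one block gives 2·(5)! = 240 arrangements.
So 720 − 240 = 480 arrangements keep them apart.

480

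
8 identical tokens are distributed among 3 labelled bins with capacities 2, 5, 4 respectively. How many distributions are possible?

Ignoring the caps, the number of non-negative solutions to x_1+…+x_3 = 8 is C(10,2) = 45.
Subtract solutions that violate a single cap (substitute x_i' = x_i − (cap_i+1)): x_1 ≥ 3 gives C(7,2) = 21; x_2 ≥ 6 gives C(4,2) = 6; x_3 ≥ 5 gives C(5,2) = 10. Together 37.
Add back pairs where two caps are both exceeded: 0 + 1 + 0 = 1.
By inclusion–exclusion the count is 45 − 37 + 1 = 9.

9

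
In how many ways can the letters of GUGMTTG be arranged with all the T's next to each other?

Treat the 2 copies of T as a single block. The multiset to arrange is then {TT, G, G, G, M, U}, 6 items in all.
That gives (6)!/(3!) = 120 arrangements.

120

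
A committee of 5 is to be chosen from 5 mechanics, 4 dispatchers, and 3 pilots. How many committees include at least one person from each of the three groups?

590

Unrestricted: C(12,5) = 792 ways to pick any 5 of the 12.
Selections missing a whole group: no mechanics → C(7,5) = 21; no dispatchers → C(8,5) = 56; no pilots → C(9,5) = 126.
Add back selections omitting two groups (i.e. drawn from a single group): C(5,5) + C(4,5) + C(3,5) = 1.
By inclusion–exclusion: 792 − 203 + 1 = 590.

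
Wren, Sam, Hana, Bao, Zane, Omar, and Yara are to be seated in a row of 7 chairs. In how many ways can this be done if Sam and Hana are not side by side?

Of the 7! = 5040 arrangements, those with Sam and Hana adjacent number 2 × 6! = 1440 (treat the pair as a block with 2 internal orders).
So 5040 − 1440 = 3600 arrangements keep them apart.

3600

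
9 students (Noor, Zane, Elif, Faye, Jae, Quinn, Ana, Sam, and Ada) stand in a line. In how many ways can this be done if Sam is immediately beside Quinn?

80640

Glue Sam and Quinn into one block (2 internal orders), leaving 8 units to arrange in a row.
So the count is 2·(8)! = 80640.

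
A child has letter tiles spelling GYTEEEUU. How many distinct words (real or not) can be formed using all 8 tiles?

3360

GYTEEEUU has 8 letters with E appearing 3 times and U appearing twice.
Dividing 8! = 40320 by 3!·2! = 12 for the repeated letters gives 3360.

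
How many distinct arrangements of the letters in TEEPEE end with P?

5

With the last slot taken by P, it remains to arrange the other 5 letters (TEEEE).
Those 5 letters have E appearing 4 times, giving (5)!/(4!) = 5.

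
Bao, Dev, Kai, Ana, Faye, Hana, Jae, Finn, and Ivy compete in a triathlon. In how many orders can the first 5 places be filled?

There are 9 choices for 1st place, 8 for 2nd, and so on down to 5 for position 5.
That gives 9 × 8 × 7 × 6 × 5 = 15120.

15120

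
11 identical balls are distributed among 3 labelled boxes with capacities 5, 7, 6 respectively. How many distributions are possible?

By stars and bars, unrestricted non-negative solutions to x_1+…+x_3 = 11 number C(11+2,2) = 78.
Subtract solutions that violate a single cap (substitute x_i' = x_i − (cap_i+1)): x_1 ≥ 6 gives C(7,2) = 21; x_2 ≥ 8 gives C(5,2) = 10; x_3 ≥ 7 gives C(6,2) = 15. Together 46.
No two caps can be exceeded simultaneously, so the pair terms are all 0.
By inclusion–exclusion the count is 78 − 46 + 0 = 32.

32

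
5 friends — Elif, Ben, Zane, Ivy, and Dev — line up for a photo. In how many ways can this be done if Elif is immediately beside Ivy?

Treat {Elif, Ivy} as a single unit. There are 4 units to order, and the pair itself can be ordered 2 ways.
That gives 2 × 4! = 2 × 24 = 48.

48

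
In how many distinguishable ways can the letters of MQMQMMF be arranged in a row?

Letter multiplicities in MQMQMMF: F×1, M×4, Q×2.
So there are 7! / (4!·2!) = 105 distinguishable arrangements.

105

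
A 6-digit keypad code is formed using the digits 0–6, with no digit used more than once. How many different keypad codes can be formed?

5040

With no repetition, fill the 6 digits in order: 7 choices, then 6, down to 2.
7 × 6 × 5 × 4 × 3 × 2 = 5040.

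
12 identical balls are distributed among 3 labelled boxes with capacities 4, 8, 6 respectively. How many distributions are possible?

By stars and bars, unrestricted non-negative solutions to x_1+…+x_3 = 12 number C(12+2,2) = 91.
Subtract solutions that violate a single cap (substitute x_i' = x_i − (cap_i+1)): x_1 ≥ 5 gives C(9,2) = 36; x_2 ≥ 9 gives C(5,2) = 10; x_3 ≥ 7 gives C(7,2) = 21. Together 67.
Add back pairs where two caps are both exceeded: 0 + 1 + 0 = 1.
By inclusion–exclusion the count is 91 − 67 + 1 = 25.

25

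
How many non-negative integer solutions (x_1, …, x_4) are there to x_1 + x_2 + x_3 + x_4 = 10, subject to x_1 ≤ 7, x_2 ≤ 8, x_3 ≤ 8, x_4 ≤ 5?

233

By stars and bars, unrestricted non-negative solutions to x_1+…+x_4 = 10 number C(10+3,3) = 286.
Subtract solutions that violate a single cap (substitute x_i' = x_i − (cap_i+1)): x_1 ≥ 8 gives C(5,3) = 10; x_2 ≥ 9 gives C(4,3) = 4; x_3 ≥ 9 gives C(4,3) = 4; x_4 ≥ 6 gives C(7,3) = 35. Together 53.
No two caps can be exceeded simultaneously, so the pair terms are all 0.
By inclusion–exclusion the count is 286 − 53 + 0 = 233.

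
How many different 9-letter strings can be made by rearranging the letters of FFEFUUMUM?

Letter multiplicities in FFEFUUMUM: E×1, F×3, M×2, U×3.
The number of distinct arrangements is 9!/(3!·3!·2!) = 362880/72 = 5040.

5040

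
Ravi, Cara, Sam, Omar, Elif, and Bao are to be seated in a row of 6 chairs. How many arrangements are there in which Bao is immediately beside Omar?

Glue Bao and Omar into one block (2 internal orders), leaving 5 units to arrange in a row.
That gives 2 × 5! = 2 × 120 = 240.

240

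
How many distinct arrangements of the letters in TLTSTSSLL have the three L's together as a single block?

140

Treat the 3 copies of L as a single block. The multiset to arrange is then {LLL, S, S, S, T, T, T}, 7 items in all.
That gives (7)!/(3!·3!) = 140 arrangements.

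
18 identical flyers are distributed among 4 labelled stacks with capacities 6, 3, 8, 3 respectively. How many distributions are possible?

10

Ignoring the caps, the number of non-negative solutions to x_1+…+x_4 = 18 is C(21,3) = 1330.
Subtract solutions that violate a single cap (substitute x_i' = x_i − (cap_i+1)): x_1 ≥ 7 gives C(14,3) = 364; x_2 ≥ 4 gives C(17,3) = 680; x_3 ≥ 9 gives C(12,3) = 220; x_4 ≥ 4 gives C(17,3) = 680. Together 1944.
Add back pairs where two caps are both exceeded: 120 + 10 + 120 + 56 + 286 + 56 = 648.
Subtract triples: 0 + 20 + 0 + 4 = 24.
By inclusion–exclusion the count is 1330 − 1944 + 648 − 24 = 10.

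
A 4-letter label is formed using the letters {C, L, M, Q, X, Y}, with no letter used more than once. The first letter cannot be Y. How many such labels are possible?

The first letter has 6−1 = 5 choices (anything except Y).
The remaining 3 letters are filled from the other 5 symbols without repetition: 5 × 4 × 3 = 60.
Total: 5 × 60 = 300.

300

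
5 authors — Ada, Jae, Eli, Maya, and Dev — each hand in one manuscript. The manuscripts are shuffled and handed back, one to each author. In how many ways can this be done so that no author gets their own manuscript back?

44

Count assignments avoiding every fixed point. For any j of the 5 authors fixed to their own manuscript, the other 5−j can be arranged in (5−j)! ways.
By inclusion–exclusion this is Σ_{j=0}^{5} (−1)^j C(5,j)·(5−j)!.
Computing: 120 − 120 + 60 − 20 + 5 − 1 = 44.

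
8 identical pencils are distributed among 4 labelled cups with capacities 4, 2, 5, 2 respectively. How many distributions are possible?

By stars and bars, unrestricted non-negative solutions to x_1+…+x_4 = 8 number C(8+3,3) = 165.
Subtract solutions that violate a single cap (substitute x_i' = x_i − (cap_i+1)): x_1 ≥ 5 gives C(6,3) = 20; x_2 ≥ 3 gives C(8,3) = 56; x_3 ≥ 6 gives C(5,3) = 10; x_4 ≥ 3 gives C(8,3) = 56. Together 142.
Add back pairs where two caps are both exceeded: 1 + 0 + 1 + 0 + 10 + 0 = 12.
By inclusion–exclusion the count is 165 − 142 + 12 = 35.

35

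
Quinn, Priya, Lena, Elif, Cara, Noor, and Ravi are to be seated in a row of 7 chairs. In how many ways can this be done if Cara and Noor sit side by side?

1440

Glue Cara and Noor into one block (2 internal orders), leaving 6 units to arrange in a row.
So the count is 2·(6)! = 1440.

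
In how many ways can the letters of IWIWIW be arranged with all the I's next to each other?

4

Treat the 3 copies of I as a single block. The multiset to arrange is then {III, W, W, W}, 4 items in all.
That gives (4)!/(3!) = 4 arrangements.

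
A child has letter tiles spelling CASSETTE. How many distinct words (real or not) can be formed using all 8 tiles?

5040

Letter multiplicities in CASSETTE: A×1, C×1, E×2, S×2, T×2.
The number of distinct arrangements is 8!/(2!·2!·2!) = 40320/8 = 5040.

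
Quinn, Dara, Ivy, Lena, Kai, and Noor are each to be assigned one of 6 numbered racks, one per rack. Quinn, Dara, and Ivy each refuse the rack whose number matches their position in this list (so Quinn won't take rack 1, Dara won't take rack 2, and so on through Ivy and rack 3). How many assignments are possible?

426

Let Aᵢ (for i ∈ {1, 2, 3}) be the placements that put person i in their forbidden rack. Any j of these fix j positions, leaving (6−j)! ways to fill the rest, and there are C(3,j) ways to pick which j.
By inclusion–exclusion, the number of valid placements is Σ_{j=0}^{3} (−1)^j C(3,j)·(6−j)!.
Computing: 720 − 360 + 72 − 6 = 426.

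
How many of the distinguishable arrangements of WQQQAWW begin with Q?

60

Fix Q in the first position and arrange the remaining 6 letters.
Those 6 letters have Q appearing twice and W appearing 3 times, giving (6)!/(3!·2!) = 60.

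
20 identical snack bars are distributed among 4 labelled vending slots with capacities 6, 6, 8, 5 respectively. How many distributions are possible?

By stars and bars, unrestricted non-negative solutions to x_1+…+x_4 = 20 number C(20+3,3) = 1771.
Subtract solutions that violate a single cap (substitute x_i' = x_i − (cap_i+1)): x_1 ≥ 7 gives C(16,3) = 560; x_2 ≥ 7 gives C(16,3) = 560; x_3 ≥ 9 gives C(14,3) = 364; x_4 ≥ 6 gives C(17,3) = 680. Together 2164.
Add back pairs where two caps are both exceeded: 84 + 35 + 120 + 35 + 120 + 56 = 450.
Subtract triples: 0 + 1 + 0 + 0 = 1.
By inclusion–exclusion the count is 1771 − 2164 + 450 − 1 = 56.

56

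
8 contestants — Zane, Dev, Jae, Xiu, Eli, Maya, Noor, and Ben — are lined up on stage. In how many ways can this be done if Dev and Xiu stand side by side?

10080

Place the 6 others and the Dev-Xiu pair as 7 objects in a line; the pair has 2 internal arrangements.
That gives 2 × 7! = 2 × 5040 = 10080.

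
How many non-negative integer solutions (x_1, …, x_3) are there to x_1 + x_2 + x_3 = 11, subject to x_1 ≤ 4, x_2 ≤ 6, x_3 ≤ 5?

By stars and bars, unrestricted non-negative solutions to x_1+…+x_3 = 11 number C(11+2,2) = 78.
Subtract solutions that violate a single cap (substitute x_i' = x_i − (cap_i+1)): x_1 ≥ 5 gives C(8,2) = 28; x_2 ≥ 7 gives C(6,2) = 15; x_3 ≥ 6 gives C(7,2) = 21. Together 64.
Add back pairs where two caps are both exceeded: 0 + 1 + 0 = 1.
By inclusion–exclusion the count is 78 − 64 + 1 = 15.

15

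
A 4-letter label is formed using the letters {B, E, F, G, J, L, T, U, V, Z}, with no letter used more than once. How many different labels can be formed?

5040

With no repetition, fill the 4 letters in order: 10 choices, then 9, down to 7.
10 × 9 × 8 × 7 = 5040.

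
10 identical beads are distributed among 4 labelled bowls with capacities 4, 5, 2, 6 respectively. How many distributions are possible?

70

Without the upper bounds there are C(13,3) = 286 ways to split 10 among 4 bowls.
Subtract solutions that violate a single cap (substitute x_i' = x_i − (cap_i+1)): x_1 ≥ 5 gives C(8,3) = 56; x_2 ≥ 6 gives C(7,3) = 35; x_3 ≥ 3 gives C(10,3) = 120; x_4 ≥ 7 gives C(6,3) = 20. Together 231.
Add back pairs where two caps are both exceeded: 0 + 10 + 0 + 4 + 0 + 1 = 15.
By inclusion–exclusion the count is 286 − 231 + 15 = 70.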